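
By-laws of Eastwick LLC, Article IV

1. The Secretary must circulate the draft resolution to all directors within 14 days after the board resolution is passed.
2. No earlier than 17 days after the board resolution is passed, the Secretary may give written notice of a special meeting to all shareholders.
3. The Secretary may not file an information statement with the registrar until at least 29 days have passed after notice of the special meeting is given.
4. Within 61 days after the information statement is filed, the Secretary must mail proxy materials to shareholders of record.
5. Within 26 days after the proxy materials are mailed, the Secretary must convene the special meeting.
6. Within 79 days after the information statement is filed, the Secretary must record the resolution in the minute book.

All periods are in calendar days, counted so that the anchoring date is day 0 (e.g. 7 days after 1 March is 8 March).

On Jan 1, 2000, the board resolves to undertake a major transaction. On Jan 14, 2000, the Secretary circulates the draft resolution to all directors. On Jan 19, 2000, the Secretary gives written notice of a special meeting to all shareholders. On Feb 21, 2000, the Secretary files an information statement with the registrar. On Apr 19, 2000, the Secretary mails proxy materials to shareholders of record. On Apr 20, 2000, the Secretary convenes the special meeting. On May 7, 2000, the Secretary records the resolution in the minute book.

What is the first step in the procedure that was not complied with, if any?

Step 1 — counting 14 days from Jan 1, 2000 (when the board resolution is passed) gives a deadline of Jan 15, 2000; done Jan 14, 2000 — timely.
Step 2 — must wait 17 days from Jan 1, 2000 (when the board resolution is passed), so not before Jan 18, 2000; Jan 19, 2000 is on or after that date.
Step 3 — must wait 29 days from Jan 19, 2000 (when notice of the special meeting is given), so not before Feb 17, 2000; done Feb 21, 2000, after the minimum wait.
Step 4 — counting 61 days from Feb 21, 2000 (when the information statement is filed) gives a deadline of Apr 22, 2000; completed Apr 19, 2000, before the deadline.
Step 5 — counting 26 days from Apr 19, 2000 (when the proxy materials are mailed) gives a deadline of May 15, 2000; done Apr 20, 2000 — timely.
Step 6 — counting 79 days from Feb 21, 2000 (when the information statement is filed) gives a deadline of May 10, 2000; May 7, 2000 is within that limit.

None — every step was satisfied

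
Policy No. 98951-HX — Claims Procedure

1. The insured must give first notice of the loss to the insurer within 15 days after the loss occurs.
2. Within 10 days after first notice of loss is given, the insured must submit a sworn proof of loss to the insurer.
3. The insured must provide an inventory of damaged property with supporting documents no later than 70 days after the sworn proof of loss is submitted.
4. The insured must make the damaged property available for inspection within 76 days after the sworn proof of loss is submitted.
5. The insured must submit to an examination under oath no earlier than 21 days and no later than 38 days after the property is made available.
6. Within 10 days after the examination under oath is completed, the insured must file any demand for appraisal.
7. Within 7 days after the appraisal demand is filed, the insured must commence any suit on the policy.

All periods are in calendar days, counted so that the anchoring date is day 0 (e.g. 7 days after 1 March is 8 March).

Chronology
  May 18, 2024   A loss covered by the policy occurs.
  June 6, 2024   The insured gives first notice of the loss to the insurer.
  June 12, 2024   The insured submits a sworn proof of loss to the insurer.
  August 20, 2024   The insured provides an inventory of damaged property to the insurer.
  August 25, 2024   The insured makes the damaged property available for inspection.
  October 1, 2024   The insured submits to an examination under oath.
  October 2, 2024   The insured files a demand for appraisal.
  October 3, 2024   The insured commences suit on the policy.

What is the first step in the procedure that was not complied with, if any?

Step 1

(1) due by May 18, 2024 + 15 days = June 2, 2024; not done until June 6, 2024, 4 days after the deadline.
The procedure was therefore not followed at step 1.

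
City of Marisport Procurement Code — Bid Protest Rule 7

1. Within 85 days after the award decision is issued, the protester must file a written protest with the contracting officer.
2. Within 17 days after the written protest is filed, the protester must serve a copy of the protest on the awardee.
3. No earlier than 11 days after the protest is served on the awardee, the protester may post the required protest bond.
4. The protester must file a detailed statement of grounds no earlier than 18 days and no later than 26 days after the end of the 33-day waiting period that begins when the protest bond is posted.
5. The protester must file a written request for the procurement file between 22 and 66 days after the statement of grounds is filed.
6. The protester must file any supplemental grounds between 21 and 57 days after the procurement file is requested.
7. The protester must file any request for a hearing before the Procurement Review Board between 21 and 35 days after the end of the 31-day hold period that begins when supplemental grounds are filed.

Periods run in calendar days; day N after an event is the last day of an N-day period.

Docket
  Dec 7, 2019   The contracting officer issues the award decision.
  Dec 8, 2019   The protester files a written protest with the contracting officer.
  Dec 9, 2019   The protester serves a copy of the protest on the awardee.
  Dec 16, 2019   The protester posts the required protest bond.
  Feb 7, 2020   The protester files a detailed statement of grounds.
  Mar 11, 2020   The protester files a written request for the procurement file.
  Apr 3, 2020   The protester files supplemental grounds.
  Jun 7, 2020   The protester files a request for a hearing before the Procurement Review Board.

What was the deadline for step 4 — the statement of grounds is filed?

The protest bond is posted on Dec 16, 2019; the 33-day waiting period therefore ends Jan 18, 2020, and step 4 runs from that date. The window is 18–26 days after Jan 18, 2020; it closes on Feb 13, 2020.

Feb 13, 2020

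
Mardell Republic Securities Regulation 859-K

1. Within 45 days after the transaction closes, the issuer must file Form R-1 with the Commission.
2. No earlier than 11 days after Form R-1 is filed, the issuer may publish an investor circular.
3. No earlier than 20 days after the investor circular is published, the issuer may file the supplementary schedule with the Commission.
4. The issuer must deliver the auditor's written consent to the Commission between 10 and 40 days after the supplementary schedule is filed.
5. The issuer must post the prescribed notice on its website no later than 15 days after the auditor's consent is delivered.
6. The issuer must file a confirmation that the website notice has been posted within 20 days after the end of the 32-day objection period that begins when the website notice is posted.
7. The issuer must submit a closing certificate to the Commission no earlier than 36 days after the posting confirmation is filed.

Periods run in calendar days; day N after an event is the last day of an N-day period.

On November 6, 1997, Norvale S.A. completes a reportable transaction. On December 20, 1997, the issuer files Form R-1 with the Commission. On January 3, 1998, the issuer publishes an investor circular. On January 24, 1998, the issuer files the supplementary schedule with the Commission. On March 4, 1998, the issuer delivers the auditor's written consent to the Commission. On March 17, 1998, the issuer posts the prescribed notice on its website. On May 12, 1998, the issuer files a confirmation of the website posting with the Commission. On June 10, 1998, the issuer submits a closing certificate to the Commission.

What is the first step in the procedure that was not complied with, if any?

Step 1 — counting 45 days from November 6, 1997 (when the transaction closes) gives a deadline of December 21, 1997; done December 20, 1997 — timely.
Step 2 — must wait 11 days from December 20, 1997 (when Form R-1 is filed), so not before December 31, 1997; done January 3, 1998 — permitted.
Step 3 — must wait 20 days from January 3, 1998 (when the investor circular is published), so not before January 23, 1998; done January 24, 1998, after the minimum wait.
Step 4 — 10 and 40 days from January 24, 1998 (when the supplementary schedule is filed) are February 3, 1998 and March 5, 1998 respectively; March 4, 1998 falls inside that range.
Step 5 — counting 15 days from March 4, 1998 (when the auditor's consent is delivered) gives a deadline of March 19, 1998; done March 17, 1998 — timely.
Step 6 — counting 20 days from April 18, 1998 (end of the 32-day objection period, which began when the website notice is posted on March 17, 1998) gives a deadline of May 8, 1998; May 12, 1998 misses that deadline by 4 days.

Step 6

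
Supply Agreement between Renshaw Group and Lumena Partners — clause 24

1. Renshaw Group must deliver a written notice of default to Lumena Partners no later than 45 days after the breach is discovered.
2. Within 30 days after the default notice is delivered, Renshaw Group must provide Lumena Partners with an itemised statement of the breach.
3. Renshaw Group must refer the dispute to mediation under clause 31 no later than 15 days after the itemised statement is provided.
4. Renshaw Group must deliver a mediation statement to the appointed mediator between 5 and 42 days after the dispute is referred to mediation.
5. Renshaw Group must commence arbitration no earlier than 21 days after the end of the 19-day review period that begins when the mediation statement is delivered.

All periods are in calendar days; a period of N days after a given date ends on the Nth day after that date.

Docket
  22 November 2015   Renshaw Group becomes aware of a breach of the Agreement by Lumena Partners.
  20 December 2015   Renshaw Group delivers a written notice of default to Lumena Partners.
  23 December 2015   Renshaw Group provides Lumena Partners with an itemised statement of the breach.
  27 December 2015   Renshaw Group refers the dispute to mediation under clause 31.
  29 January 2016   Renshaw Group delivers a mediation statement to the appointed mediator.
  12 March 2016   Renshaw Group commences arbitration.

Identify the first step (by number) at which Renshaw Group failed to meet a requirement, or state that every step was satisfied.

None — every step was satisfied

(1) due by 22 November 2015 + 45 days = 6 January 2016; done 20 December 2015 — timely.
(2) due by 20 December 2015 + 30 days = 19 January 2016; 23 December 2015 is within that limit.
(3) due by 23 December 2015 + 15 days = 7 January 2016; 27 December 2015 is within that limit.
(4) the permitted window runs from 27 December 2015 + 5 = 1 January 2016 to 27 December 2015 + 42 = 7 February 2016; 29 January 2016 falls inside that range.
(5) permitted from 17 February 2016 + 21 days = 9 March 2016 onward; done 12 March 2016 — permitted.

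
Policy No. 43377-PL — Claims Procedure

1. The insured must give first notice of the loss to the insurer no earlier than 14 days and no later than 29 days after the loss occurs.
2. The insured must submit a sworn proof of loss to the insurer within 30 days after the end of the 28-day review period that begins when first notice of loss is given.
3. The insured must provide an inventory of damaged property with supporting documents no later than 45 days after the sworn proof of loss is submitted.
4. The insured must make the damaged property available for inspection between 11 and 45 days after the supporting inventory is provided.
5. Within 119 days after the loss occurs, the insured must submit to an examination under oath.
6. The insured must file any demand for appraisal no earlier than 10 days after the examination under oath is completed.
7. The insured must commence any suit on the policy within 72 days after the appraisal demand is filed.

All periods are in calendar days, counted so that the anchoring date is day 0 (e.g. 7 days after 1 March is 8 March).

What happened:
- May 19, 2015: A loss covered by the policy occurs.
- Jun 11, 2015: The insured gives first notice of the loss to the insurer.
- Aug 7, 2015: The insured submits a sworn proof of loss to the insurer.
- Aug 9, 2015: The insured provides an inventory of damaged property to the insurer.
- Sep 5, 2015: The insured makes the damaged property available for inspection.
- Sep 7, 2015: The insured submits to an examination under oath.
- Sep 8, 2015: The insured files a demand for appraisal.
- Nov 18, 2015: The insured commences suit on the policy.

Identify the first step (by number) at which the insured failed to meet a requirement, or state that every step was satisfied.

Step 1: the window is 14–29 days after May 19, 2015 (when the loss occurs), so Jun 2, 2015 through Jun 17, 2015; done Jun 11, 2015 — within the window.
Step 2: 30 days after Jul 9, 2015 (end of the 28-day review period, which began when first notice of loss is given on Jun 11, 2015) is Aug 8, 2015; completed Aug 7, 2015, before the deadline.
Step 3: 45 days after Aug 7, 2015 (when the sworn proof of loss is submitted) is Sep 21, 2015; completed Aug 9, 2015, before the deadline.
Step 4: the window is 11–45 days after Aug 9, 2015 (when the supporting inventory is provided), so Aug 20, 2015 through Sep 23, 2015; done Sep 5, 2015, which is between those dates.
Step 5: 119 days after May 19, 2015 (when the loss occurs) is Sep 15, 2015; Sep 7, 2015 is within that limit.
Step 6: the earliest permitted date is 10 days after Sep 7, 2015 (when the examination under oath is completed), i.e. Sep 17, 2015; done Sep 8, 2015 — 9 days too early.

Step 6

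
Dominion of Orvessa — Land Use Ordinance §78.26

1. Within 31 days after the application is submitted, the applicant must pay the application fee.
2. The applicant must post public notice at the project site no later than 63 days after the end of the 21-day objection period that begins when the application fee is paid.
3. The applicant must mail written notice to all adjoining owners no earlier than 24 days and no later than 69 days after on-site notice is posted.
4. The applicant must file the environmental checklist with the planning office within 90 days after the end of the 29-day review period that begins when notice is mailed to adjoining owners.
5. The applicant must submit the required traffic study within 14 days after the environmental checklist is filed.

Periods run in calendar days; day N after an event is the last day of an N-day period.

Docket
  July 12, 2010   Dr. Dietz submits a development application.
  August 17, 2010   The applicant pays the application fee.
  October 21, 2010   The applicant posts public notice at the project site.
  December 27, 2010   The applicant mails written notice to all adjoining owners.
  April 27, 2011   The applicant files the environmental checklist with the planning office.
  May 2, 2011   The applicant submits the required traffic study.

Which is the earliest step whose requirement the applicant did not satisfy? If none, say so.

Step 1

(1) due by July 12, 2010 + 31 days = August 12, 2010; not done until August 17, 2010, 5 days after the deadline.
Later steps need not be reached.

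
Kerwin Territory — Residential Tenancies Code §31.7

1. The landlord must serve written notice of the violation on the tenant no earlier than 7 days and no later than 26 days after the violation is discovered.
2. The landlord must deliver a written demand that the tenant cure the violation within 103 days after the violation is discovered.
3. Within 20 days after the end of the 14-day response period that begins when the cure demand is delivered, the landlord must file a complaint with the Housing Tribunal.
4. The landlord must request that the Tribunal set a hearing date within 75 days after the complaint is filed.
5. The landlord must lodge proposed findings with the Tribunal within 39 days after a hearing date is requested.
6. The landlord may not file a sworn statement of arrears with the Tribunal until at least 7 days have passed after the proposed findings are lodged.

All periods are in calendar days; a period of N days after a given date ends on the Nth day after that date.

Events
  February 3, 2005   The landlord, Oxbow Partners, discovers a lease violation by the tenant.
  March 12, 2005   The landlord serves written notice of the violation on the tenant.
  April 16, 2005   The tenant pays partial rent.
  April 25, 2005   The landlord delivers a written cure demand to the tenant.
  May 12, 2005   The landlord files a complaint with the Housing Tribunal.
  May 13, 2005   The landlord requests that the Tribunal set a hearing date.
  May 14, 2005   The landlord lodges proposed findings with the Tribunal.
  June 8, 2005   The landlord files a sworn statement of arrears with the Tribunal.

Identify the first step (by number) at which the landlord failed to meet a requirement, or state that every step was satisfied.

Step 1: the window is 7–26 days after February 3, 2005 (when the violation is discovered), so February 10, 2005 through March 1, 2005; done March 12, 2005 — 11 days after the window closed.
The procedure was therefore not followed at step 1.

Step 1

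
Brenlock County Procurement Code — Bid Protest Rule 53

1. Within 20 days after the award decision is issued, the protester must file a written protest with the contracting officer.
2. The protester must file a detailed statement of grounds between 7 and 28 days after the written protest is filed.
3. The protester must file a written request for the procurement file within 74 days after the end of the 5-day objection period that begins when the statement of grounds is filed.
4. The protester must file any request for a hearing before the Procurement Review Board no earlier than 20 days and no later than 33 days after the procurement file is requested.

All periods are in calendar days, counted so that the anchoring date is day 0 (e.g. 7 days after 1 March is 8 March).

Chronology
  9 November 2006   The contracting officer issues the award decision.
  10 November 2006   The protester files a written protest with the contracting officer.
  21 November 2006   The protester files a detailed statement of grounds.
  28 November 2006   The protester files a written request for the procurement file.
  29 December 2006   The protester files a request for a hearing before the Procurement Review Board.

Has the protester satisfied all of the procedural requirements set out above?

Yes

(1) due by 9 November 2006 + 20 days = 29 November 2006; 10 November 2006 is within that limit.
(2) the permitted window runs from 10 November 2006 + 7 = 17 November 2006 to 10 November 2006 + 28 = 8 December 2006; done 21 November 2006 — within the window.
(3) due by 26 November 2006 + 74 days = 8 February 2007; done 28 November 2006 — timely.
(4) the permitted window runs from 28 November 2006 + 20 = 18 December 2006 to 28 November 2006 + 33 = 31 December 2006; done 29 December 2006, which is between those dates.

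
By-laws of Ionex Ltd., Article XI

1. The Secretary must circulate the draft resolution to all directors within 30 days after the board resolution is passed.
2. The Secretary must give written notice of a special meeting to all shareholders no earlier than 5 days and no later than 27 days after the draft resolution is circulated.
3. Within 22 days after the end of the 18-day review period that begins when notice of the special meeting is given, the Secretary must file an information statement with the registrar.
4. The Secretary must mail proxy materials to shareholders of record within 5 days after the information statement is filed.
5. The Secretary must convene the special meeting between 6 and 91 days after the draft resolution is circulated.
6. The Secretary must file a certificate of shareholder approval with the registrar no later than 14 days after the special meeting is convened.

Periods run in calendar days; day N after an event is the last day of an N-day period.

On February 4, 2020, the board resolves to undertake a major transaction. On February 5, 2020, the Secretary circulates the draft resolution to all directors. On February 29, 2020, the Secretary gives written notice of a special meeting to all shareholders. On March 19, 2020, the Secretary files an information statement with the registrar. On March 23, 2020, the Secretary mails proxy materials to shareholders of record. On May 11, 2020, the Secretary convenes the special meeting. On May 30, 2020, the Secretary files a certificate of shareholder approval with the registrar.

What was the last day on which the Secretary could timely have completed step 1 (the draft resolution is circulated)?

March 5, 2020

Step 1 runs from February 4, 2020, when the board resolution is passed. 30 days after February 4, 2020 is March 5, 2020.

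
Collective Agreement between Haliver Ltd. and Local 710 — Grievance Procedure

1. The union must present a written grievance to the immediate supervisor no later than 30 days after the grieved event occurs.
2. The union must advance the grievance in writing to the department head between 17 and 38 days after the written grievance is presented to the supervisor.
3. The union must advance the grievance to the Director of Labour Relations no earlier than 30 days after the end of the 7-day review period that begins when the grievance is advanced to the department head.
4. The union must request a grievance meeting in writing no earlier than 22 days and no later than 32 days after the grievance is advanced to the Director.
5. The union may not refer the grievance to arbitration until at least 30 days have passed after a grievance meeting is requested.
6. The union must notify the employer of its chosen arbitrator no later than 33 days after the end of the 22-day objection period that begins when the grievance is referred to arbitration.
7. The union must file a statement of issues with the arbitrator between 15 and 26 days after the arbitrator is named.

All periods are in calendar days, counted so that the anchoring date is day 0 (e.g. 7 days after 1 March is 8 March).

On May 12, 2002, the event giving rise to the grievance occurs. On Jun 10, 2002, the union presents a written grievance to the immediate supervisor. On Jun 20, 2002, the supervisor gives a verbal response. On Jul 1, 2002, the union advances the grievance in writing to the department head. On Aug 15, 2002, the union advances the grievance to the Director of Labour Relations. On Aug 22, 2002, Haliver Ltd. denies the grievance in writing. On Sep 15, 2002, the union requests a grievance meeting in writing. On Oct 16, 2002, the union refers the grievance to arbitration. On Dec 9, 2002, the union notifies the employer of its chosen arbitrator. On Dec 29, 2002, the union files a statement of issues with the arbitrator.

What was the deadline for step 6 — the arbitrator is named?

Dec 10, 2002

The grievance is referred to arbitration on Oct 16, 2002; the 22-day objection period therefore ends Nov 7, 2002, and step 6 runs from that date. 33 days after Nov 7, 2002 is Dec 10, 2002.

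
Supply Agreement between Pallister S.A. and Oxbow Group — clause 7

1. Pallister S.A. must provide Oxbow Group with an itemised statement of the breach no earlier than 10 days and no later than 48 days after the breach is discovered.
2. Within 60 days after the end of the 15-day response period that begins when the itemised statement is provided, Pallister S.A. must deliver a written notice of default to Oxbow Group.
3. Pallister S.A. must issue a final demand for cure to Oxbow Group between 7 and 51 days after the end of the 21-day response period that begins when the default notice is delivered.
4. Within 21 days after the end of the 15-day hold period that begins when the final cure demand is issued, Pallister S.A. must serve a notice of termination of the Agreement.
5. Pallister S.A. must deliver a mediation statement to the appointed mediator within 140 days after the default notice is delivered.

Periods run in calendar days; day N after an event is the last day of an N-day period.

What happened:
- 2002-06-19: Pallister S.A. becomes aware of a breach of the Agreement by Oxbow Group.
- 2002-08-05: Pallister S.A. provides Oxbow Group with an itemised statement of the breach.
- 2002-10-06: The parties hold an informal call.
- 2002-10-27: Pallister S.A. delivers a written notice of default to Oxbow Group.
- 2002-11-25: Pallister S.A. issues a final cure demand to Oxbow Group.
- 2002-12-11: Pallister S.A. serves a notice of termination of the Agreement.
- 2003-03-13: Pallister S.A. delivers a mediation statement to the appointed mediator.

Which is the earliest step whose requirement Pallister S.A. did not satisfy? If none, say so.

Step 2

(1) the permitted window runs from 2002-06-19 + 10 = 2002-06-29 to 2002-06-19 + 48 = 2002-08-06; 2002-08-05 falls inside that range.
(2) due by 2002-08-20 + 60 days = 2002-10-19; done 2002-10-27 — 8 days late.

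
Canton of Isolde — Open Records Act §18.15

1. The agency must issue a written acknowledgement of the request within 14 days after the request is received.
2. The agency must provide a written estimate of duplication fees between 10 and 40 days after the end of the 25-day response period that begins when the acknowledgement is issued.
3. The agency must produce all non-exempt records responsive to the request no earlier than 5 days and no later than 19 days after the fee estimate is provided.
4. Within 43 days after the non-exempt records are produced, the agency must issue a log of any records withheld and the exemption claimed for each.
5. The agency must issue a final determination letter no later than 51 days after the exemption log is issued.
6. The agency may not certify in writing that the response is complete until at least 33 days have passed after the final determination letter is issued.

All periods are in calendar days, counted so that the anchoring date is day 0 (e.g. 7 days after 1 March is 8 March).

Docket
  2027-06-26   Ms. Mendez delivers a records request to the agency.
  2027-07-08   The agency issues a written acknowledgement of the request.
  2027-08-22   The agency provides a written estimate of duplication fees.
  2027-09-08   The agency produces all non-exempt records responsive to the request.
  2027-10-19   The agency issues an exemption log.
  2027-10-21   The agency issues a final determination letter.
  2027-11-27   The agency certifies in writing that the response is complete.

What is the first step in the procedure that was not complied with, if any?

None — every step was satisfied

Step 1 — counting 14 days from 2027-06-26 (when the request is received) gives a deadline of 2027-07-10; completed 2027-07-08, before the deadline.
Step 2 — 10 and 40 days from 2027-08-02 (end of the 25-day response period, which began when the acknowledgement is issued on 2027-07-08) are 2027-08-12 and 2027-09-11 respectively; done 2027-08-22 — within the window.
Step 3 — 5 and 19 days from 2027-08-22 (when the fee estimate is provided) are 2027-08-27 and 2027-09-10 respectively; done 2027-09-08 — within the window.
Step 4 — counting 43 days from 2027-09-08 (when the non-exempt records are produced) gives a deadline of 2027-10-21; completed 2027-10-19, before the deadline.
Step 5 — counting 51 days from 2027-10-19 (when the exemption log is issued) gives a deadline of 2027-12-09; completed 2027-10-21, before the deadline.
Step 6 — must wait 33 days from 2027-10-21 (when the final determination letter is issued), so not before 2027-11-23; 2027-11-27 is on or after that date.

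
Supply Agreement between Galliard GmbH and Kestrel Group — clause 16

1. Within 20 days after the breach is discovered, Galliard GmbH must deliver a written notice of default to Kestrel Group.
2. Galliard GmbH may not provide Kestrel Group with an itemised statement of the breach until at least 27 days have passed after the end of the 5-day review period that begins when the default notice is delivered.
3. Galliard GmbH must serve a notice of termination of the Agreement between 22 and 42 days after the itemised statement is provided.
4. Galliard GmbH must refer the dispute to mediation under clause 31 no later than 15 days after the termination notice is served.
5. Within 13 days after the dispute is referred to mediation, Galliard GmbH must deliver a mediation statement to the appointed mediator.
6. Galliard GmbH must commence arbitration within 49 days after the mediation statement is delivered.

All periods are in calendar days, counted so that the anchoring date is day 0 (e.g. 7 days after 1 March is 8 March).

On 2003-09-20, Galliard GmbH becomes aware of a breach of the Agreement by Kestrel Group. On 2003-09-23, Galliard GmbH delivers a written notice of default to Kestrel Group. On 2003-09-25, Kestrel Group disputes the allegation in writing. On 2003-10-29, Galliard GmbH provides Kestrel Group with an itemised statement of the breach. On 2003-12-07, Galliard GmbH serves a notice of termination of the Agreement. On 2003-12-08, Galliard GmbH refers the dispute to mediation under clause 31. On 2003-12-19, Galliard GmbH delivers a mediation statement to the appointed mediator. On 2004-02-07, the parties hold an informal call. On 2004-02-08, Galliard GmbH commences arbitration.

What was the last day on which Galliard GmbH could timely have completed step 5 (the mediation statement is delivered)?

2003-12-21

Step 5 runs from 2003-12-08, when the dispute is referred to mediation. 13 days after 2003-12-08 is 2003-12-21.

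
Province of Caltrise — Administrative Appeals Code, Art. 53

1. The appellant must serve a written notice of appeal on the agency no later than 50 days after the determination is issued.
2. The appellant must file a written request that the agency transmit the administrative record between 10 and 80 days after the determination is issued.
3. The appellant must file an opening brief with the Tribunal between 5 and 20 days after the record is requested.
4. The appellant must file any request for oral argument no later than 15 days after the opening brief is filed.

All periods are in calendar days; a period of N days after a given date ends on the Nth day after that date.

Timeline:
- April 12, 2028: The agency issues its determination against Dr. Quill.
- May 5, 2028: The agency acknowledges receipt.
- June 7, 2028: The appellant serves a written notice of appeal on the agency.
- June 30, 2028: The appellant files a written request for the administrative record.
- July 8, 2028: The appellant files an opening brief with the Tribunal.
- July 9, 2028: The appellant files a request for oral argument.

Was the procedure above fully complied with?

No

Step 1: 50 days after April 12, 2028 (when the determination is issued) is June 1, 2028; done June 7, 2028 — 6 days late.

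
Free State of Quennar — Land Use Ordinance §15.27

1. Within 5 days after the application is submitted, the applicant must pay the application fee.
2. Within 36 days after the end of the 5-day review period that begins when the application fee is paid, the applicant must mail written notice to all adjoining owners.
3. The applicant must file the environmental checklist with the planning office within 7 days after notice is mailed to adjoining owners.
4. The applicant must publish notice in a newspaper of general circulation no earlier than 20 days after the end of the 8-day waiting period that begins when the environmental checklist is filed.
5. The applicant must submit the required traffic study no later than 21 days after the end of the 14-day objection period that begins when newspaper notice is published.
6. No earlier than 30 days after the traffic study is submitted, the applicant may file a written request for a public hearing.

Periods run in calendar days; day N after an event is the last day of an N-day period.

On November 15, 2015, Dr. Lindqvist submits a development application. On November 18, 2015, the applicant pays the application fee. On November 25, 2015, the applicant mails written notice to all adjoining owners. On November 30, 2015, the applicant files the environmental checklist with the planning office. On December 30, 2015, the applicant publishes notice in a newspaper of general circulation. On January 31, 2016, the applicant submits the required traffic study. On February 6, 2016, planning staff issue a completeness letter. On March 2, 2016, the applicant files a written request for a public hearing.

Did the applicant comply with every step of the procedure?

Yes

Step 1: 5 days after November 15, 2015 (when the application is submitted) is November 20, 2015; done November 18, 2015 — timely.
Step 2: 36 days after November 23, 2015 (end of the 5-day review period, which began when the application fee is paid on November 18, 2015) is December 29, 2015; November 25, 2015 is within that limit.
Step 3: 7 days after November 25, 2015 (when notice is mailed to adjoining owners) is December 2, 2015; done November 30, 2015 — timely.
Step 4: the earliest permitted date is 20 days after December 8, 2015 (end of the 8-day waiting period, which began when the environmental checklist is filed on November 30, 2015), i.e. December 28, 2015; done December 30, 2015, after the minimum wait.
Step 5: 21 days after January 13, 2016 (end of the 14-day objection period, which began when newspaper notice is published on December 30, 2015) is February 3, 2016; completed January 31, 2016, before the deadline.
Step 6: the earliest permitted date is 30 days after January 31, 2016 (when the traffic study is submitted), i.e. March 1, 2016; done March 2, 2016 — permitted.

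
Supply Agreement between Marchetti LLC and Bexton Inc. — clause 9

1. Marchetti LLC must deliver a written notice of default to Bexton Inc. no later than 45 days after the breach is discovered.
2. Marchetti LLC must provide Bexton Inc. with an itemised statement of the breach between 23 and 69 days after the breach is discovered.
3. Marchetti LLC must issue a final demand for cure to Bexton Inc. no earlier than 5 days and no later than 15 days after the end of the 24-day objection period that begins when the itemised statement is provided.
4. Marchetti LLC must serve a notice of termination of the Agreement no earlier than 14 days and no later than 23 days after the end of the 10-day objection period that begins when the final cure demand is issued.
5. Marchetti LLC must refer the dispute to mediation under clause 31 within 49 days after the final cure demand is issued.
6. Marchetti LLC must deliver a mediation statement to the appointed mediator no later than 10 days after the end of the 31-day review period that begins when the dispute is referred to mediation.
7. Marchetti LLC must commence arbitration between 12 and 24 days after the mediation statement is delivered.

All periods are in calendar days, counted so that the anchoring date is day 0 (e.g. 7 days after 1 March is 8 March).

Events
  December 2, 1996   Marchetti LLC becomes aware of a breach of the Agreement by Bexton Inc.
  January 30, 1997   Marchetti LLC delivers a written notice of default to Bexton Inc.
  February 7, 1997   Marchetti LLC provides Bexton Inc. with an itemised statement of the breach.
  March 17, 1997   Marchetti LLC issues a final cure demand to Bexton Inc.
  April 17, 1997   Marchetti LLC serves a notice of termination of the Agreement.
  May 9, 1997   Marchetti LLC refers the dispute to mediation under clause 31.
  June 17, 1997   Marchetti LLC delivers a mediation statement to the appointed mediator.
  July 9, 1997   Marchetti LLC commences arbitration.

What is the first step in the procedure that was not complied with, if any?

Step 1

Step 1 — counting 45 days from December 2, 1996 (when the breach is discovered) gives a deadline of January 16, 1997; done January 30, 1997 — 14 days late.
The analysis stops there.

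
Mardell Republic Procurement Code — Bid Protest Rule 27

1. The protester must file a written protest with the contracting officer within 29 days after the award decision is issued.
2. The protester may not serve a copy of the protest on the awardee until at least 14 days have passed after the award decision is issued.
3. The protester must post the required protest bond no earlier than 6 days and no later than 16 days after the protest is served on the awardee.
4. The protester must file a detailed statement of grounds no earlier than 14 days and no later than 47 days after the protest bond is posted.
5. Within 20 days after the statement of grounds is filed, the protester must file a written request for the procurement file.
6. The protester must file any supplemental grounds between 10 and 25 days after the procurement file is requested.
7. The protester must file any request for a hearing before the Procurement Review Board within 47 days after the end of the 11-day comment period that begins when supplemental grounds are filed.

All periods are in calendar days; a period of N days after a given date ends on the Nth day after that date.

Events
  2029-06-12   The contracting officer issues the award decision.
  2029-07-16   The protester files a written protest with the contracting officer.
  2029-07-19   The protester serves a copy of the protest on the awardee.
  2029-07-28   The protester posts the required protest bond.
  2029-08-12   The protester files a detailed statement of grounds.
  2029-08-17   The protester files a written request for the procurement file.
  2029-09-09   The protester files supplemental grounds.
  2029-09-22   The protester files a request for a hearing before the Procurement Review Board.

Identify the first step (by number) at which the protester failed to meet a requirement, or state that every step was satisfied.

Step 1

Step 1: 29 days after 2029-06-12 (when the award decision is issued) is 2029-07-11; done 2029-07-16 — 5 days late.
That is the first point of non-compliance.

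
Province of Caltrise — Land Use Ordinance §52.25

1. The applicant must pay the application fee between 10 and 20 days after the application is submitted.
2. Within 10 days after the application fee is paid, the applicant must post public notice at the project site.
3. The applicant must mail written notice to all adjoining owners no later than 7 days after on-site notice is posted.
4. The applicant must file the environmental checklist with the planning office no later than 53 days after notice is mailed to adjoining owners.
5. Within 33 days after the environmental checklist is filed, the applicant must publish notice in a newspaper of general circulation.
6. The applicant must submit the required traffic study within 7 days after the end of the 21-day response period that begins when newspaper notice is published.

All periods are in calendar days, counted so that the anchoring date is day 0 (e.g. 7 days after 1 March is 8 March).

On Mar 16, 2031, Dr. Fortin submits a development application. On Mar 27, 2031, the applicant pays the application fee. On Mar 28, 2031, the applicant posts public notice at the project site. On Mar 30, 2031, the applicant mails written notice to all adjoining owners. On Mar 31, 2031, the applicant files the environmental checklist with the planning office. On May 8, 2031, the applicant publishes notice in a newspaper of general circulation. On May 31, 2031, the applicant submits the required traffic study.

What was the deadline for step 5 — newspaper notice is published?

May 3, 2031

Step 5 runs from Mar 31, 2031, when the environmental checklist is filed. 33 days after Mar 31, 2031 is May 3, 2031.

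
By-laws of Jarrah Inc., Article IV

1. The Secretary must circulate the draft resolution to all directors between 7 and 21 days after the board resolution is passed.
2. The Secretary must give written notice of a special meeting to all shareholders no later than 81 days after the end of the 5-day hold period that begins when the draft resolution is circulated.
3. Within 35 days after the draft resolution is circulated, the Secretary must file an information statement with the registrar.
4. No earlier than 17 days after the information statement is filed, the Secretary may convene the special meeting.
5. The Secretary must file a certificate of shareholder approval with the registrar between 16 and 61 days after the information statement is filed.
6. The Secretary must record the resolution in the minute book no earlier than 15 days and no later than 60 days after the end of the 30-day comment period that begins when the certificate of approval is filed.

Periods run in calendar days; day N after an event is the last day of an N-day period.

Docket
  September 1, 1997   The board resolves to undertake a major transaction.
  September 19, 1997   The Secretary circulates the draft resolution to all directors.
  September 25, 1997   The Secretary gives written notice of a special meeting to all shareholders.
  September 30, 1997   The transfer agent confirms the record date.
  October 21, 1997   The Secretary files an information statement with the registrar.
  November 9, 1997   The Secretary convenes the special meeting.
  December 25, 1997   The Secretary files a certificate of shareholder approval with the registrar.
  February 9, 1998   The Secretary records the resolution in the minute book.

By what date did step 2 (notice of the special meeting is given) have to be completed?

The draft resolution is circulated on September 19, 1997; the 5-day hold period therefore ends September 24, 1997, and step 2 runs from that date. 81 days after September 24, 1997 is December 14, 1997.

December 14, 1997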